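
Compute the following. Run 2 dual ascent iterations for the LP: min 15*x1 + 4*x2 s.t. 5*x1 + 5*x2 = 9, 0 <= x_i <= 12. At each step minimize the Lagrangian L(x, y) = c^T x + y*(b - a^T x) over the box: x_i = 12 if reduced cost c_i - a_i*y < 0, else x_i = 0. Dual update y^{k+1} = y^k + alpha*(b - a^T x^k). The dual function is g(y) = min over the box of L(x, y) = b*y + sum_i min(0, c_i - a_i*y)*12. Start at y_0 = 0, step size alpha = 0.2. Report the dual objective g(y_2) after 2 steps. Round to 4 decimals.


Dual ascent for LP: min 15*x1 + 4*x2, 5*x1 + 5*x2 = 9, 0 <= x_i <= 12
Step 1: y^k = 0.0, reduced costs: (15.0, 4.0)
  x^k = (0.0, 0.0), subgradient = b - a^T x = 9.0
  y^{k+1} = 0.0 + 0.2*9.0 = 1.8
Step 2: y^k = 1.8, reduced costs: (6.0, -5.0)
  x^k = (0.0, 12.0), subgradient = b - a^T x = -51.0
  y^{k+1} = 1.8 + 0.2*-51.0 = -8.4
Dual objective at y_2 = -8.4: reduced costs (57.0, 46.0), box minimizer x = (0.0, 0.0)
g(y_2) = b*y + (c1 - a1*y)*x1 + (c2 - a2*y)*x2 = 9*(-8.4) + 57.0*0.0 + 46.0*0.0 = -75.6 + 0.0 + 0.0 = -75.6


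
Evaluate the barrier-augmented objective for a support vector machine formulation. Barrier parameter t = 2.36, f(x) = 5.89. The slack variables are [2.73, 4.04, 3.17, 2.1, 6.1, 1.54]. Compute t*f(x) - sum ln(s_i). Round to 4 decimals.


Step 1: Compute log-barrier.
ln values: [1.0043, 1.3962, 1.1537, 0.7419, 1.8083, 0.4318]
phi = -(1.0043 + 1.3962 + 1.1537 + 0.7419 + 1.8083 + 0.4318) = -6.5363
Step 2: Compute augmented objective.
t*f(x) = 2.36*5.89 = 13.9004
Total = 13.9004 - 6.5363 = 7.3641


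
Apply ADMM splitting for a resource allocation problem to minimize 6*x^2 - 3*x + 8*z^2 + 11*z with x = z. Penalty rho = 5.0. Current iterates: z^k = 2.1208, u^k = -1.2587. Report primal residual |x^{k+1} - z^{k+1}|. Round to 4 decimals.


ADMM iteration with rho = 5.0, z^k = 2.1208, u^k = -1.2587
Step 1: x-update.
Minimize 6*x^2 - 3*x + (5.0/2)*(x - 2.1208 - 1.2587)^2
FOC: (2*6 + 5.0)*x = 3 + 5.0*(2.1208 + 1.2587)
x^{k+1} = 1.1704
Step 2: z-update.
Minimize 8*z^2 + 11*z + (5.0/2)*(1.1704 - z - 1.2587)^2
FOC: (2*8 + 5.0)*z = -11 + 5.0*(1.1704 - 1.2587)
z^{k+1} = -0.5448
Step 3: u-update.
u^{k+1} = -1.2587 + 1.1704 + 0.5448 = 0.4566
Step 4: Primal residual = |1.1704 + 0.5448| = 1.7153


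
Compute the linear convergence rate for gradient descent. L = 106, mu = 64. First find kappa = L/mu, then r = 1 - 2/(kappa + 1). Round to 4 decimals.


Step 1: Compute the condition number.
kappa = L/mu = 106/64 = 1.6563
Step 2: Compute the convergence rate.
r = 1 - 2/(kappa + 1) = 1 - 2*mu/(L + mu) = (L - mu)/(L + mu) = 42/170 = 0.2471


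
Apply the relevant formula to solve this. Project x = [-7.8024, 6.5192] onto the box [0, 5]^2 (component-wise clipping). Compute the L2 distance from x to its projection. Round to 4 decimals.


Project each component onto [0, 5].
clip(-7.8024) = 0.0, clip(6.5192) = 5.0
Projection = [0.0, 5.0]
Squared diffs: [60.8774, 2.308]
Distance = sqrt(63.1854) = 7.9489


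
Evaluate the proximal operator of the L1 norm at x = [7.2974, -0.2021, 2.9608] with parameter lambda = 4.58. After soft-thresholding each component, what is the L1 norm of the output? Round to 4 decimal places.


Soft-thresholding with lambda = 4.58:
prox(7.2974) = sign(7.2974)*max(|7.2974| - 4.58, 0) = 2.7174
prox(-0.2021) = sign(-0.2021)*max(|-0.2021| - 4.58, 0) = 0.0
prox(2.9608) = sign(2.9608)*max(|2.9608| - 4.58, 0) = 0.0
prox(x) = [2.7174, 0.0, 0.0]
||prox(x)||_1 = 2.7174 + 0.0 + 0.0 = 2.7174


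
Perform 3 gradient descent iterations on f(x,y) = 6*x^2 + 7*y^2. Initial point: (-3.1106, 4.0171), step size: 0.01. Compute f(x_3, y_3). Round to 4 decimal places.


Gradient descent on f(x,y) = 6*x^2 + 7*y^2.
Starting point: (-3.1106, 4.0171), alpha = 0.01
Step 1: grad_x = 2*6*-3.1106 = -37.3272, grad_y = 2*7*4.0171 = 56.2394
  x_1 = -3.1106 - 0.01*-37.3272 = -2.7373
  y_1 = 4.0171 - 0.01*56.2394 = 3.4547
Step 2: grad_x = 2*6*-2.7373 = -32.8479, grad_y = 2*7*3.4547 = 48.3659
  x_2 = -2.7373 - 0.01*-32.8479 = -2.4088
  y_2 = 3.4547 - 0.01*48.3659 = 2.971
Step 3: grad_x = 2*6*-2.4088 = -28.9062, grad_y = 2*7*2.971 = 41.5947
  x_3 = -2.4088 - 0.01*-28.9062 = -2.1198
  y_3 = 2.971 - 0.01*41.5947 = 2.5551
f(-2.1198, 2.5551) = 6*(-2.1198)^2 + 7*2.5551^2 = 72.6607


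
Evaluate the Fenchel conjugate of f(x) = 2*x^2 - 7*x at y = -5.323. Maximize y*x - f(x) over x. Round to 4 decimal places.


f*(y) = sup_x {y*x - a*x^2 - b*x} = sup_x {(y-b)*x - a*x^2}
FOC: (y - b) - 2a*x = 0 => x* = (y - b)/(2a)
x* = (-5.323 + 7)/(2*2) = 0.4193
f*(-5.323) = (y-b)^2/(4a) = (-5.323 + 7)^2/(4*2)
= 2.8123/8 = 0.3515


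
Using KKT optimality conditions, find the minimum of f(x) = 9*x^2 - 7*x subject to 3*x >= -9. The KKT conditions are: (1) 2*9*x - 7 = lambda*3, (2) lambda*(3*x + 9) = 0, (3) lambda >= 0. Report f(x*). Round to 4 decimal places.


Step 1: Try lambda = 0 (constraint inactive).
Stationarity: 2*9*x - 7 = 0
x* = 7/(2*9) = 7/18 = 0.3889 (rounded; the exact value 7/18 is used below)
Check constraint: 3*0.3889 = 1.1667 >= -9 -- satisfied.
Step 2: Compute optimal value.
f(x*) = 9*(7/18)^2 - 7*(7/18) = -1.3611


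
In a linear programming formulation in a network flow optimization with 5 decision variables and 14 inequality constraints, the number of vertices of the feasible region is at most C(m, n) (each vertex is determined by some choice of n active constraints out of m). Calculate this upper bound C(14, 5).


Each vertex corresponds to some choice of n active constraints out of m, so the number of vertices is at most C(m, n) = m! / (n!(m-n)!).
m = 14, n = 5
Numerator: 14 * 13 * 12 * 11 * 10
Denominator: 5! = 120
C(14, 5) = 2002


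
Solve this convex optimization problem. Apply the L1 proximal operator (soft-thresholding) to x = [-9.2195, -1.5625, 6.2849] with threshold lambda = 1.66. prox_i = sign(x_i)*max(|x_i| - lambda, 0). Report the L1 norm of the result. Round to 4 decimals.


Soft-thresholding with lambda = 1.66:
prox(-9.2195) = sign(-9.2195)*max(|-9.2195| - 1.66, 0) = -7.5595
prox(-1.5625) = sign(-1.5625)*max(|-1.5625| - 1.66, 0) = 0.0
prox(6.2849) = sign(6.2849)*max(|6.2849| - 1.66, 0) = 4.6249
prox(x) = [-7.5595, 0.0, 4.6249]
||prox(x)||_1 = 7.5595 + 0.0 + 4.6249 = 12.1844


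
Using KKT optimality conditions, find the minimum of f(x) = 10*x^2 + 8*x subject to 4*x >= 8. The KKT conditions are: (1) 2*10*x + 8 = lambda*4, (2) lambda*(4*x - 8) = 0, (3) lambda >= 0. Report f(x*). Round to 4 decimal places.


Step 1: Try lambda = 0 (constraint inactive).
x_unc = -8/(2*10) = -0.4
Check: 4*-0.4 = -1.6 < 8 -- violated!
Step 2: Constraint must be active: 4*x = 8
x* = 8/4 = 2.0
lambda = (2*10*2.0 + 8)/4 = 12.0
Step 3: Compute optimal value.
f(x*) = 10*2.0^2 + 8*2.0 = 56.0


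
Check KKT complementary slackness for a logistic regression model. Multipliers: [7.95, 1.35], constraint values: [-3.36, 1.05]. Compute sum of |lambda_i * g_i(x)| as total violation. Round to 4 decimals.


KKT complementary slackness check:
lambda_1 * g_1 = 7.95 * -3.36 = -26.712
lambda_2 * g_2 = 1.35 * 1.05 = 1.4175
Total violation = 26.712 + 1.4175 = 28.1295


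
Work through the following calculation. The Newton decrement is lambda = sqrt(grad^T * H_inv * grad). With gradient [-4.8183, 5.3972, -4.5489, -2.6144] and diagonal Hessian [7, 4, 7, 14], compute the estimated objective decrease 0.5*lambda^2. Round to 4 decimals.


Step 1: H is diagonal, so H^(-1) * g = [-0.6883, 1.3493, -0.6498, -0.1867].
Step 2: g^T H^(-1) g = sum_i g_i^2 / H_ii
  = (-4.8183)^2/7 + (5.3972)^2/4 + (-4.5489)^2/7 + (-2.6144)^2/14
  = 3.3166 + 7.2824 + 2.9561 + 0.4882 = 14.0433
Step 3: Objective decrease = 0.5 * g^T H^(-1) g = 7.0217


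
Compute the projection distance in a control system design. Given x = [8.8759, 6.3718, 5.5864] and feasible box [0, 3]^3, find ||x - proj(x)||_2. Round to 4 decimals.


Project each component onto [0, 3].
clip(8.8759) = 3.0, clip(6.3718) = 3.0, clip(5.5864) = 3.0
Projection = [3.0, 3.0, 3.0]
Squared diffs: [34.5262, 11.369, 6.6895]
Distance = sqrt(52.5847) = 7.2515


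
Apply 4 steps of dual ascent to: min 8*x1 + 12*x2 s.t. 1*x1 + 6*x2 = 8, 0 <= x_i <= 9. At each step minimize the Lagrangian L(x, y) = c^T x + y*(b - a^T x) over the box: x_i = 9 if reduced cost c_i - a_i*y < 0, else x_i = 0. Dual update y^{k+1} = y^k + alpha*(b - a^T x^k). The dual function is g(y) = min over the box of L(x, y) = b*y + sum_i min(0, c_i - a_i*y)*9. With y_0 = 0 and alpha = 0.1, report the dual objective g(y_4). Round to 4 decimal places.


Dual ascent for LP: min 8*x1 + 12*x2, 1*x1 + 6*x2 = 8, 0 <= x_i <= 9
Step 1: y^k = 0.0, reduced costs: (8.0, 12.0)
  x^k = (0.0, 0.0), subgradient = b - a^T x = 8.0
  y^{k+1} = 0.0 + 0.1*8.0 = 0.8
Step 2: y^k = 0.8, reduced costs: (7.2, 7.2)
  x^k = (0.0, 0.0), subgradient = b - a^T x = 8.0
  y^{k+1} = 0.8 + 0.1*8.0 = 1.6
Step 3: y^k = 1.6, reduced costs: (6.4, 2.4)
  x^k = (0.0, 0.0), subgradient = b - a^T x = 8.0
  y^{k+1} = 1.6 + 0.1*8.0 = 2.4
Step 4: y^k = 2.4, reduced costs: (5.6, -2.4)
  x^k = (0.0, 9.0), subgradient = b - a^T x = -46.0
  y^{k+1} = 2.4 + 0.1*-46.0 = -2.2
Dual objective at y_4 = -2.2: reduced costs (10.2, 25.2), box minimizer x = (0.0, 0.0)
g(y_4) = b*y + (c1 - a1*y)*x1 + (c2 - a2*y)*x2 = 8*(-2.2) + 10.2*0.0 + 25.2*0.0 = -17.6 + 0.0 + 0.0 = -17.6


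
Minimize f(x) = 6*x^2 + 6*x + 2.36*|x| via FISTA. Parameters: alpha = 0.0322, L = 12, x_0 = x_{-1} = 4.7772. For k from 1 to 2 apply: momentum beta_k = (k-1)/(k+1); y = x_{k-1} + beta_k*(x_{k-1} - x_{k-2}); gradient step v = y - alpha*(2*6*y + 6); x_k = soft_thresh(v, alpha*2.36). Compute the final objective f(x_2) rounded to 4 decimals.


FISTA on f(x) = 6*x^2 + 6*x + 2.36*|x|
L = 12, alpha = 0.0322
Iteration 1: beta = 0.0, y = 4.7772 + 0.0*(4.7772 - 4.7772) = 4.7772
  grad(y) = 63.3264, v = y - alpha*grad = 2.7381
  prox(v) = soft_thresh(2.7381, 0.076) = 2.6621
Iteration 2: beta = 0.3333, y = 2.6621 + 0.3333*(2.6621 - 4.7772) = 1.9571
  grad(y) = 29.4848, v = y - alpha*grad = 1.0077
  prox(v) = soft_thresh(1.0077, 0.076) = 0.9317
f(x_2) = 6*0.9317^2 + 6*0.9317 + 2.36*|0.9317| = 12.9967


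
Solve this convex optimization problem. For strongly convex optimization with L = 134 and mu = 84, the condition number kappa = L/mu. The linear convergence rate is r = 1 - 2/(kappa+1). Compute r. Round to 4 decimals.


Step 1: Compute the condition number.
kappa = L/mu = 134/84 = 1.5952
Step 2: Compute the convergence rate.
r = 1 - 2/(kappa + 1) = 1 - 2*mu/(L + mu) = (L - mu)/(L + mu) = 50/218 = 0.2294


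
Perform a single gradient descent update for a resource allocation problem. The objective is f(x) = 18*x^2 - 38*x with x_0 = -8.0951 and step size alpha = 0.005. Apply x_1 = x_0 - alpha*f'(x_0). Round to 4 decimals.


We compute the gradient at x_0 and apply the update.
f'(x) = 36*x - 38
f'(-8.0951) = 36*-8.0951 - 38 = -329.4236
x_1 = -8.0951 - 0.005*-329.4236 = -6.448


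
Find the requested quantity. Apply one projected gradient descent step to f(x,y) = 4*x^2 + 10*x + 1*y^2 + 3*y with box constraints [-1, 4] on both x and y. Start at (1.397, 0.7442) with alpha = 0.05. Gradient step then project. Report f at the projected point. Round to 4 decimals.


Step 1: Compute gradient at (1.397, 0.7442).
grad_x = 2*4*1.397 + 10 = 21.176
grad_y = 2*1*0.7442 + 3 = 4.4884
Step 2: Gradient step.
x_raw = 1.397 - 0.05*21.176 = 0.3382
y_raw = 0.7442 - 0.05*4.4884 = 0.5198
Step 3: Project onto [-1, 4].
x_proj = clip(0.3382) = 0.3382
y_proj = clip(0.5198) = 0.5198
Step 4: Evaluate f.
f(0.3382, 0.5198) = 5.669


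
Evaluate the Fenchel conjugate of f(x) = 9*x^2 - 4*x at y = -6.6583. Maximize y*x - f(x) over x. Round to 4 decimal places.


f*(y) = sup_x {y*x - a*x^2 - b*x} = sup_x {(y-b)*x - a*x^2}
FOC: (y - b) - 2a*x = 0 => x* = (y - b)/(2a)
x* = (-6.6583 + 4)/(2*9) = -0.1477
f*(-6.6583) = (y-b)^2/(4a) = (-6.6583 + 4)^2/(4*9)
= 7.0666/36 = 0.1963


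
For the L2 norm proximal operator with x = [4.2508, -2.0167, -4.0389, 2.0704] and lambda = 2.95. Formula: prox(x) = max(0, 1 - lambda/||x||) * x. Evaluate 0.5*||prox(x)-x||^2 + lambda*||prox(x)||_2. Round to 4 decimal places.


Step 1: Compute ||x||.
||x|| = 6.5373
Step 2: Compute scaling factor.
scale = max(0, 1 - 2.95/6.5373) = 0.5487
Step 3: prox(x) = [2.3326, -1.1066, -2.2163, 1.1361]
||prox(x)|| = 3.5873
Step 4: Proximal objective.
0.5*||prox-x||^2 = 4.3513
lambda*||prox|| = 10.5825
Total = 14.9336


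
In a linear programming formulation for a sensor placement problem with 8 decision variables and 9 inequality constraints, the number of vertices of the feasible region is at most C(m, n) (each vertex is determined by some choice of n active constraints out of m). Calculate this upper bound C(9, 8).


Each vertex corresponds to some choice of n active constraints out of m, so the number of vertices is at most C(m, n) = m! / (n!(m-n)!).
m = 9, n = 8
Numerator: 9 * 8 * 7 * 6 * 5 * 4 * 3 * 2
Denominator: 8! = 40320
C(9, 8) = 9


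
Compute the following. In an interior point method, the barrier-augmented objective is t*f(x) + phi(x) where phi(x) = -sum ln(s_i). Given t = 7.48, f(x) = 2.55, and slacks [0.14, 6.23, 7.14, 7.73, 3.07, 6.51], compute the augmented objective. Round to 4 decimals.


Step 1: Compute log-barrier.
ln values: [-1.9661, 1.8294, 1.9657, 2.0451, 1.1217, 1.8733]
phi = -(-1.9661 + 1.8294 + 1.9657 + 2.0451 + 1.1217 + 1.8733) = -6.8691
Step 2: Compute augmented objective.
t*f(x) = 7.48*2.55 = 19.074
Total = 19.074 - 6.8691 = 12.2049


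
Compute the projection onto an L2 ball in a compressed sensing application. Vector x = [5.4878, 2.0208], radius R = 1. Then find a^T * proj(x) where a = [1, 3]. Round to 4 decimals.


Step 1: Compute ||x|| (intermediates to 6 decimals).
||x|| = sqrt(5.4878^2 + 2.0208^2) = 5.848041
Step 2: Project.
Since ||x|| > R, scale = R/||x|| = 1/5.848041 = 0.170997, proj(x) = scale * x
proj(x) = [0.938397, 0.345551]
Step 3: Dot product.
a^T * proj(x) = 1*0.938397 + 3*0.345551 = 1.9751


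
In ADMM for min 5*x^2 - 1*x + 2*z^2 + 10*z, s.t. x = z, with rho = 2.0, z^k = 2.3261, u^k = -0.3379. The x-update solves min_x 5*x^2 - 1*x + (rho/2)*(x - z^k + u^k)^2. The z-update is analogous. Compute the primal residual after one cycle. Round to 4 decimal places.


ADMM iteration with rho = 2.0, z^k = 2.3261, u^k = -0.3379
Step 1: x-update.
Minimize 5*x^2 - 1*x + (2.0/2)*(x - 2.3261 - 0.3379)^2
FOC: (2*5 + 2.0)*x = 1 + 2.0*(2.3261 + 0.3379)
x^{k+1} = 0.5273
Step 2: z-update.
Minimize 2*z^2 + 10*z + (2.0/2)*(0.5273 - z - 0.3379)^2
FOC: (2*2 + 2.0)*z = -10 + 2.0*(0.5273 - 0.3379)
z^{k+1} = -1.6035
Step 3: u-update.
u^{k+1} = -0.3379 + 0.5273 + 1.6035 = 1.793
Step 4: Primal residual = |0.5273 + 1.6035| = 2.1309


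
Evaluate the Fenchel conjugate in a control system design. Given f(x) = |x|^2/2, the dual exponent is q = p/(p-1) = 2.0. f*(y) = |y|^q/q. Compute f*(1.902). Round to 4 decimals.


The conjugate exponent q satisfies 1/p + 1/q = 1.
p = 2, so q = 2/(2 - 1) = 2.0
|y|^q = 1.902^2.0 = 3.6176
f*(1.902) = 3.6176 / 2.0 = 1.8088


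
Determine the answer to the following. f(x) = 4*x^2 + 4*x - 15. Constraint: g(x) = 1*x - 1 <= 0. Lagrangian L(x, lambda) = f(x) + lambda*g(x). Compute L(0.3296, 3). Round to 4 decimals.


Step 1: Evaluate f(x).
f(0.3296) = 4*0.3296^2 + 4*0.3296 - 15 = -13.2471
Step 2: Evaluate g(x).
g(0.3296) = 1*0.3296 - 1 = -0.6704
Step 3: Compute Lagrangian.
L = -13.2471 + 3*-0.6704 = -15.2583


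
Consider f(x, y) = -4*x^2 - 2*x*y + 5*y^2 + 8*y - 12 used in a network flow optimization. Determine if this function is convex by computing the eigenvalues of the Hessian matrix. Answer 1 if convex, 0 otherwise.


The Hessian of f(x,y) = -4*x^2 - 2*x*y + 5*y^2 + 8*y - 12 is:
H = [[-8, -2], [-2, 10]]
Trace = -8 + 10 = 2
Determinant = -8*10 - (-2)^2 = -84
Discriminant = (2)^2 - 4*-84 = 340.0
Eigenvalues: lambda_1 = -8.2195, lambda_2 = 10.2195
The function is not convex.

0


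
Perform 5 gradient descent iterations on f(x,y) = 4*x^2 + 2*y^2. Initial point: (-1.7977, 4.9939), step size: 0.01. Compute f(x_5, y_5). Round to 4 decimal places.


Gradient descent on f(x,y) = 4*x^2 + 2*y^2.
Starting point: (-1.7977, 4.9939), alpha = 0.01
Step 1: grad_x = 2*4*-1.7977 = -14.3816, grad_y = 2*2*4.9939 = 19.9756
  x_1 = -1.7977 - 0.01*-14.3816 = -1.6539
  y_1 = 4.9939 - 0.01*19.9756 = 4.7941
Step 2: grad_x = 2*4*-1.6539 = -13.2311, grad_y = 2*2*4.7941 = 19.1766
  x_2 = -1.6539 - 0.01*-13.2311 = -1.5216
  y_2 = 4.7941 - 0.01*19.1766 = 4.6024
Step 3: grad_x = 2*4*-1.5216 = -12.1726, grad_y = 2*2*4.6024 = 18.4095
  x_3 = -1.5216 - 0.01*-12.1726 = -1.3998
  y_3 = 4.6024 - 0.01*18.4095 = 4.4183
Step 4: grad_x = 2*4*-1.3998 = -11.1988, grad_y = 2*2*4.4183 = 17.6731
  x_4 = -1.3998 - 0.01*-11.1988 = -1.2879
  y_4 = 4.4183 - 0.01*17.6731 = 4.2416
Step 5: grad_x = 2*4*-1.2879 = -10.3029, grad_y = 2*2*4.2416 = 16.9662
  x_5 = -1.2879 - 0.01*-10.3029 = -1.1848
  y_5 = 4.2416 - 0.01*16.9662 = 4.0719
f(-1.1848, 4.0719) = 4*(-1.1848)^2 + 2*4.0719^2 = 38.7759


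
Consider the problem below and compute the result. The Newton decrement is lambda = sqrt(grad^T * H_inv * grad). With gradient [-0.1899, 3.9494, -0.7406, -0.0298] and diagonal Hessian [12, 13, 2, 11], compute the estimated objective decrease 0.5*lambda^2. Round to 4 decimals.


Step 1: H is diagonal, so H^(-1) * g = [-0.0158, 0.3038, -0.3703, -0.0027].
Step 2: g^T H^(-1) g = sum_i g_i^2 / H_ii
  = (-0.1899)^2/12 + (3.9494)^2/13 + (-0.7406)^2/2 + (-0.0298)^2/11
  = 0.003 + 1.1998 + 0.2742 + 0.0001 = 1.4772
Step 3: Objective decrease = 0.5 * g^T H^(-1) g = 0.7386


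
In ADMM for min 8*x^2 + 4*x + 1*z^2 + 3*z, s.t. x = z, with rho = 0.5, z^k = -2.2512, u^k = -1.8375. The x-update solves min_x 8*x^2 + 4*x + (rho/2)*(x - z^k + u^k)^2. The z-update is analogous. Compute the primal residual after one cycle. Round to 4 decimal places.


ADMM iteration with rho = 0.5, z^k = -2.2512, u^k = -1.8375
Step 1: x-update.
Minimize 8*x^2 + 4*x + (0.5/2)*(x + 2.2512 - 1.8375)^2
FOC: (2*8 + 0.5)*x = -4 + 0.5*(-2.2512 + 1.8375)
x^{k+1} = -0.255
Step 2: z-update.
Minimize 1*z^2 + 3*z + (0.5/2)*(-0.255 - z - 1.8375)^2
FOC: (2*1 + 0.5)*z = -3 + 0.5*(-0.255 - 1.8375)
z^{k+1} = -1.6185
Step 3: u-update.
u^{k+1} = -1.8375 - 0.255 + 1.6185 = -0.474
Step 4: Primal residual = |-0.255 + 1.6185| = 1.3635


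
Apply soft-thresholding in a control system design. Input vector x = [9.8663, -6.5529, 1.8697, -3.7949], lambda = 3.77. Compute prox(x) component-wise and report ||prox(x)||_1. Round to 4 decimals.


Soft-thresholding with lambda = 3.77:
prox(9.8663) = sign(9.8663)*max(|9.8663| - 3.77, 0) = 6.0963
prox(-6.5529) = sign(-6.5529)*max(|-6.5529| - 3.77, 0) = -2.7829
prox(1.8697) = sign(1.8697)*max(|1.8697| - 3.77, 0) = 0.0
prox(-3.7949) = sign(-3.7949)*max(|-3.7949| - 3.77, 0) = -0.0249
prox(x) = [6.0963, -2.7829, 0.0, -0.0249]
||prox(x)||_1 = 6.0963 + 2.7829 + 0.0 + 0.0249 = 8.9041


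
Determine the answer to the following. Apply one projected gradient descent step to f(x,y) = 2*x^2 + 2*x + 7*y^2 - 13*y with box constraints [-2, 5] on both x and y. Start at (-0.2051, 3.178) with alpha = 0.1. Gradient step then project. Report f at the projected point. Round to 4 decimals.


Step 1: Compute gradient at (-0.2051, 3.178).
grad_x = 2*2*-0.2051 + 2 = 1.1796
grad_y = 2*7*3.178 - 13 = 31.492
Step 2: Gradient step.
x_raw = -0.2051 - 0.1*1.1796 = -0.3231
y_raw = 3.178 - 0.1*31.492 = 0.0288
Step 3: Project onto [-2, 5].
x_proj = clip(-0.3231) = -0.3231
y_proj = clip(0.0288) = 0.0288
Step 4: Evaluate f.
f(-0.3231, 0.0288) = -0.806


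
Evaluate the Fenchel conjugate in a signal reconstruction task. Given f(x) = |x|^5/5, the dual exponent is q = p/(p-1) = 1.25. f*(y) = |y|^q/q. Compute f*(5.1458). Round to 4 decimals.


The conjugate exponent q satisfies 1/p + 1/q = 1.
p = 5, so q = 5/(5 - 1) = 1.25
|y|^q = 5.1458^1.25 = 7.7503
f*(5.1458) = 7.7503 / 1.25 = 6.2002


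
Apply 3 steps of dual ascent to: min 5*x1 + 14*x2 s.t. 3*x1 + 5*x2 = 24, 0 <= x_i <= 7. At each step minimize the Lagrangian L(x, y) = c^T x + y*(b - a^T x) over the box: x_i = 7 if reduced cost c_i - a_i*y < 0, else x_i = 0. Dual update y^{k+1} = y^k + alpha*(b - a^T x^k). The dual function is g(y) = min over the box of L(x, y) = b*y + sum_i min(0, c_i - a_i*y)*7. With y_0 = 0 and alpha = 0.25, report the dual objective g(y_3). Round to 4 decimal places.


Dual ascent for LP: min 5*x1 + 14*x2, 3*x1 + 5*x2 = 24, 0 <= x_i <= 7
Step 1: y^k = 0.0, reduced costs: (5.0, 14.0)
  x^k = (0.0, 0.0), subgradient = b - a^T x = 24.0
  y^{k+1} = 0.0 + 0.25*24.0 = 6.0
Step 2: y^k = 6.0, reduced costs: (-13.0, -16.0)
  x^k = (7.0, 7.0), subgradient = b - a^T x = -32.0
  y^{k+1} = 6.0 + 0.25*-32.0 = -2.0
Step 3: y^k = -2.0, reduced costs: (11.0, 24.0)
  x^k = (0.0, 0.0), subgradient = b - a^T x = 24.0
  y^{k+1} = -2.0 + 0.25*24.0 = 4.0
Dual objective at y_3 = 4.0: reduced costs (-7.0, -6.0), box minimizer x = (7.0, 7.0)
g(y_3) = b*y + (c1 - a1*y)*x1 + (c2 - a2*y)*x2 = 24*4.0 + (-7.0)*7.0 + (-6.0)*7.0 = 96.0 - 49.0 - 42.0 = 5.0


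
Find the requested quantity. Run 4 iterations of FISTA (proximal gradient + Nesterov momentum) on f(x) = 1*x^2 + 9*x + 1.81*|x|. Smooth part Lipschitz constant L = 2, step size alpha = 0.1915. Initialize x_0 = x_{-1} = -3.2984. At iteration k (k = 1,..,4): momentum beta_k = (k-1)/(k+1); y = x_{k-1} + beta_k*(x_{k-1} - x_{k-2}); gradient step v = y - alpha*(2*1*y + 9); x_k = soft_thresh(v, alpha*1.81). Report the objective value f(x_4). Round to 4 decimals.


FISTA on f(x) = 1*x^2 + 9*x + 1.81*|x|
L = 2, alpha = 0.1915
Iteration 1: beta = 0.0, y = -3.2984 + 0.0*(-3.2984 + 3.2984) = -3.2984
  grad(y) = 2.4032, v = y - alpha*grad = -3.7586
  prox(v) = soft_thresh(-3.7586, 0.3466) = -3.412
Iteration 2: beta = 0.3333, y = -3.412 + 0.3333*(-3.412 + 3.2984) = -3.4499
  grad(y) = 2.1003, v = y - alpha*grad = -3.8521
  prox(v) = soft_thresh(-3.8521, 0.3466) = -3.5055
Iteration 3: beta = 0.5, y = -3.5055 + 0.5*(-3.5055 + 3.412) = -3.5522
  grad(y) = 1.8956, v = y - alpha*grad = -3.9152
  prox(v) = soft_thresh(-3.9152, 0.3466) = -3.5686
Iteration 4: beta = 0.6, y = -3.5686 + 0.6*(-3.5686 + 3.5055) = -3.6065
  grad(y) = 1.7871, v = y - alpha*grad = -3.9487
  prox(v) = soft_thresh(-3.9487, 0.3466) = -3.6021
f(x_4) = 1*(-3.6021)^2 + 9*(-3.6021) + 1.81*|-3.6021| = -12.924


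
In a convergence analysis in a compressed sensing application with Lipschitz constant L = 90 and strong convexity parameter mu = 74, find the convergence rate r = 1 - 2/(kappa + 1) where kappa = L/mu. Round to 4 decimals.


Step 1: Compute the condition number.
kappa = L/mu = 90/74 = 1.2162
Step 2: Compute the convergence rate.
r = 1 - 2/(kappa + 1) = 1 - 2*mu/(L + mu) = (L - mu)/(L + mu) = 16/164 = 0.0976


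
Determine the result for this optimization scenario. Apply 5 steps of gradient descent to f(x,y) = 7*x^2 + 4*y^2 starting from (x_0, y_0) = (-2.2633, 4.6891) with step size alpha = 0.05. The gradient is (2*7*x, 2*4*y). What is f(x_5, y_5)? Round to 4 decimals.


Gradient descent on f(x,y) = 7*x^2 + 4*y^2.
Starting point: (-2.2633, 4.6891), alpha = 0.05
Step 1: grad_x = 2*7*-2.2633 = -31.6862, grad_y = 2*4*4.6891 = 37.5128
  x_1 = -2.2633 - 0.05*-31.6862 = -0.679
  y_1 = 4.6891 - 0.05*37.5128 = 2.8135
Step 2: grad_x = 2*7*-0.679 = -9.5059, grad_y = 2*4*2.8135 = 22.5077
  x_2 = -0.679 - 0.05*-9.5059 = -0.2037
  y_2 = 2.8135 - 0.05*22.5077 = 1.6881
Step 3: grad_x = 2*7*-0.2037 = -2.8518, grad_y = 2*4*1.6881 = 13.5046
  x_3 = -0.2037 - 0.05*-2.8518 = -0.0611
  y_3 = 1.6881 - 0.05*13.5046 = 1.0128
Step 4: grad_x = 2*7*-0.0611 = -0.8555, grad_y = 2*4*1.0128 = 8.1028
  x_4 = -0.0611 - 0.05*-0.8555 = -0.0183
  y_4 = 1.0128 - 0.05*8.1028 = 0.6077
Step 5: grad_x = 2*7*-0.0183 = -0.2567, grad_y = 2*4*0.6077 = 4.8617
  x_5 = -0.0183 - 0.05*-0.2567 = -0.0055
  y_5 = 0.6077 - 0.05*4.8617 = 0.3646
f(-0.0055, 0.3646) = 7*(-0.0055)^2 + 4*0.3646^2 = 0.532


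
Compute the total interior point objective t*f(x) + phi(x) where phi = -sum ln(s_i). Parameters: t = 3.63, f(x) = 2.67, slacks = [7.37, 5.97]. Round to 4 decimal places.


Step 1: Compute log-barrier.
ln values: [1.9974, 1.7867]
phi = -(1.9974 + 1.7867) = -3.7842
Step 2: Compute augmented objective.
t*f(x) = 3.63*2.67 = 9.6921
Total = 9.6921 - 3.7842 = 5.9079


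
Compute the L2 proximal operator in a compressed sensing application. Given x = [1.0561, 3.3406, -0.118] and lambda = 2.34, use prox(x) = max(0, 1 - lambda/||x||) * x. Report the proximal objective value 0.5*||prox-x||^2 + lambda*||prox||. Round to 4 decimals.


Step 1: Compute ||x||.
||x|| = 3.5055
Step 2: Compute scaling factor.
scale = max(0, 1 - 2.34/3.5055) = 0.3325
Step 3: prox(x) = [0.3511, 1.1107, -0.0392]
||prox(x)|| = 1.1655
Step 4: Proximal objective.
0.5*||prox-x||^2 = 2.7378
lambda*||prox|| = 2.7273
Total = 5.4652


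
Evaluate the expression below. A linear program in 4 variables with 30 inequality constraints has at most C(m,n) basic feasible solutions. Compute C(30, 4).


Each vertex corresponds to some choice of n active constraints out of m, so the number of vertices is at most C(m, n) = m! / (n!(m-n)!).
m = 30, n = 4
Numerator: 30 * 29 * 28 * 27
Denominator: 4! = 24
C(30, 4) = 27405


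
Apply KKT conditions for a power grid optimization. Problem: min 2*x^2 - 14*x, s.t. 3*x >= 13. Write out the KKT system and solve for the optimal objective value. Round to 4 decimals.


Step 1: Try lambda = 0 (constraint inactive).
x_unc = 14/(2*2) = 3.5
Check: 3*3.5 = 10.5 < 13 -- violated!
Step 2: Constraint must be active: 3*x = 13
x* = 13/3 = 4.3333 (rounded; the exact value 13/3 is used below)
lambda = (2*2*(13/3) - 14)/3 = 1.1111
Step 3: Compute optimal value.
f(x*) = 2*(13/3)^2 - 14*(13/3) = -23.1111


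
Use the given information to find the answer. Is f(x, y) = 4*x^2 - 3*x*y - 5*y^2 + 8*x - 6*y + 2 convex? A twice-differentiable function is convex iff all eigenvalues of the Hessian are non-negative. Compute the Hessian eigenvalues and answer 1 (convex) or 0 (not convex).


The Hessian of f(x,y) = 4*x^2 - 3*x*y - 5*y^2 + 8*x - 6*y + 2 is:
H = [[8, -3], [-3, -10]]
Trace = 8 - 10 = -2
Determinant = 8*-10 - (-3)^2 = -89
Discriminant = (-2)^2 - 4*-89 = 360.0
Eigenvalues: lambda_1 = -10.4868, lambda_2 = 8.4868
The function is not convex.

0


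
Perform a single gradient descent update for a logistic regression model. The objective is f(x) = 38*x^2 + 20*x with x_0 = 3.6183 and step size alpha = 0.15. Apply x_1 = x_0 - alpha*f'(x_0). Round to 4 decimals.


We compute the gradient at x_0 and apply the update.
f'(x) = 76*x + 20
f'(3.6183) = 76*3.6183 + 20 = 294.9908
x_1 = 3.6183 - 0.15*294.9908 = -40.6303


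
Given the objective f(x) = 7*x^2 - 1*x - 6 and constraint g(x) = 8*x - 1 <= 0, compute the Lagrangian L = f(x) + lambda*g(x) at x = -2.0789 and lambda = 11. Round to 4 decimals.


Step 1: Evaluate f(x).
f(-2.0789) = 7*(-2.0789)^2 - 1*(-2.0789) - 6 = 26.3317
Step 2: Evaluate g(x).
g(-2.0789) = 8*-2.0789 - 1 = -17.6312
Step 3: Compute Lagrangian.
L = 26.3317 + 11*-17.6312 = -167.6115


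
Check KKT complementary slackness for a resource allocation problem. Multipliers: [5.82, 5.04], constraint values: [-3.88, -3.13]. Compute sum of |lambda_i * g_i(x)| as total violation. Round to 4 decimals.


KKT complementary slackness check:
lambda_1 * g_1 = 5.82 * -3.88 = -22.5816
lambda_2 * g_2 = 5.04 * -3.13 = -15.7752
Total violation = 22.5816 + 15.7752 = 38.3568


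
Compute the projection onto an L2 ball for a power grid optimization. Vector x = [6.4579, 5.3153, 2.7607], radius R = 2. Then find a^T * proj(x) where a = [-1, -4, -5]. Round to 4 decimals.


Step 1: Compute ||x|| (intermediates to 6 decimals).
||x|| = sqrt(6.4579^2 + 5.3153^2 + 2.7607^2) = 8.807857
Step 2: Project.
Since ||x|| > R, scale = R/||x|| = 2/8.807857 = 0.22707, proj(x) = scale * x
proj(x) = [1.466395, 1.206945, 0.626872]
Step 3: Dot product.
a^T * proj(x) = -1*1.466395 - 4*1.206945 - 5*0.626872 = -9.4285


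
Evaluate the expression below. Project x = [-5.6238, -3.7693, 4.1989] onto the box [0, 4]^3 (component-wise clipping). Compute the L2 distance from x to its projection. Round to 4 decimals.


Project each component onto [0, 4].
clip(-5.6238) = 0.0, clip(-3.7693) = 0.0, clip(4.1989) = 4.0
Projection = [0.0, 0.0, 4.0]
Squared diffs: [31.6271, 14.2076, 0.0396]
Distance = sqrt(45.8743) = 6.7731


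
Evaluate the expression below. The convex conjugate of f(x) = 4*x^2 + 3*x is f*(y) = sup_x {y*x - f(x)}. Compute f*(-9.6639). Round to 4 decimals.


f*(y) = sup_x {y*x - a*x^2 - b*x} = sup_x {(y-b)*x - a*x^2}
FOC: (y - b) - 2a*x = 0 => x* = (y - b)/(2a)
x* = (-9.6639 - 3)/(2*4) = -1.583
f*(-9.6639) = (y-b)^2/(4a) = (-9.6639 - 3)^2/(4*4)
= 160.3744/16 = 10.0234


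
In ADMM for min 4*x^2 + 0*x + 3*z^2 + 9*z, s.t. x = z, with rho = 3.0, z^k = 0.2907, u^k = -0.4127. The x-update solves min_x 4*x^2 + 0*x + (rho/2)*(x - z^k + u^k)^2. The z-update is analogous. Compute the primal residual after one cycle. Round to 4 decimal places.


ADMM iteration with rho = 3.0, z^k = 0.2907, u^k = -0.4127
Step 1: x-update.
Minimize 4*x^2 + 0*x + (3.0/2)*(x - 0.2907 - 0.4127)^2
FOC: (2*4 + 3.0)*x = 0 + 3.0*(0.2907 + 0.4127)
x^{k+1} = 0.1918
Step 2: z-update.
Minimize 3*z^2 + 9*z + (3.0/2)*(0.1918 - z - 0.4127)^2
FOC: (2*3 + 3.0)*z = -9 + 3.0*(0.1918 - 0.4127)
z^{k+1} = -1.0736
Step 3: u-update.
u^{k+1} = -0.4127 + 0.1918 + 1.0736 = 0.8528
Step 4: Primal residual = |0.1918 + 1.0736| = 1.2655


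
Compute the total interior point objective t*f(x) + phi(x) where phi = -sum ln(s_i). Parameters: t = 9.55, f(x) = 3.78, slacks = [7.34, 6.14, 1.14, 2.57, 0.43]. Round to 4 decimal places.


Step 1: Compute log-barrier.
ln values: [1.9933, 1.8148, 0.131, 0.9439, -0.844]
phi = -(1.9933 + 1.8148 + 0.131 + 0.9439 - 0.844) = -4.0391
Step 2: Compute augmented objective.
t*f(x) = 9.55*3.78 = 36.099
Total = 36.099 - 4.0391 = 32.0599


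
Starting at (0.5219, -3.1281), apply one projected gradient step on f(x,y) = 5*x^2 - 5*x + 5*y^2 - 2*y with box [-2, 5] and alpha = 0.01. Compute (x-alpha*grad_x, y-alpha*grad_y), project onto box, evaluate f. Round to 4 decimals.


Step 1: Compute gradient at (0.5219, -3.1281).
grad_x = 2*5*0.5219 - 5 = 0.219
grad_y = 2*5*-3.1281 - 2 = -33.281
Step 2: Gradient step.
x_raw = 0.5219 - 0.01*0.219 = 0.5197
y_raw = -3.1281 - 0.01*-33.281 = -2.7953
Step 3: Project onto [-2, 5].
x_proj = clip(0.5197) = 0.5197
y_proj = clip(-2.7953) = -2.0
Step 4: Evaluate f.
f(0.5197, -2.0) = 22.7519


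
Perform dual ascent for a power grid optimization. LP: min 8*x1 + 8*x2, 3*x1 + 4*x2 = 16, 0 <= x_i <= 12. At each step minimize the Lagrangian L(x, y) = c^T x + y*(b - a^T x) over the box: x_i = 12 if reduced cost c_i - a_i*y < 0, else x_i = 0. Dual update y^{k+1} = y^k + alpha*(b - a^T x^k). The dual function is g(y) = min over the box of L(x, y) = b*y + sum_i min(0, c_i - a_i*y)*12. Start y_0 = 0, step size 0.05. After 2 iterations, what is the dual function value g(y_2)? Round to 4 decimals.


Dual ascent for LP: min 8*x1 + 8*x2, 3*x1 + 4*x2 = 16, 0 <= x_i <= 12
Step 1: y^k = 0.0, reduced costs: (8.0, 8.0)
  x^k = (0.0, 0.0), subgradient = b - a^T x = 16.0
  y^{k+1} = 0.0 + 0.05*16.0 = 0.8
Step 2: y^k = 0.8, reduced costs: (5.6, 4.8)
  x^k = (0.0, 0.0), subgradient = b - a^T x = 16.0
  y^{k+1} = 0.8 + 0.05*16.0 = 1.6
Dual objective at y_2 = 1.6: reduced costs (3.2, 1.6), box minimizer x = (0.0, 0.0)
g(y_2) = b*y + (c1 - a1*y)*x1 + (c2 - a2*y)*x2 = 16*1.6 + 3.2*0.0 + 1.6*0.0 = 25.6 + 0.0 + 0.0 = 25.6


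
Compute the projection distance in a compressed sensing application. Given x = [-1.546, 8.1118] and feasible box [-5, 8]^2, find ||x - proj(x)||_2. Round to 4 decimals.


Project each component onto [-5, 8].
clip(-1.546) = -1.546, clip(8.1118) = 8.0
Projection = [-1.546, 8.0]
Squared diffs: [0.0, 0.0125]
Distance = sqrt(0.0125) = 0.1118


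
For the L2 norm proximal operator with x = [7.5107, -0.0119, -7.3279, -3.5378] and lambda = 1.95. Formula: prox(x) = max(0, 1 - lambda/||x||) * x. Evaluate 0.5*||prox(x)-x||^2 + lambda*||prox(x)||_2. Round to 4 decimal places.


Step 1: Compute ||x||.
||x|| = 11.0736
Step 2: Compute scaling factor.
scale = max(0, 1 - 1.95/11.0736) = 0.8239
Step 3: prox(x) = [6.1881, -0.0098, -6.0375, -2.9148]
||prox(x)|| = 9.1236
Step 4: Proximal objective.
0.5*||prox-x||^2 = 1.9013
lambda*||prox|| = 17.791
Total = 19.6923


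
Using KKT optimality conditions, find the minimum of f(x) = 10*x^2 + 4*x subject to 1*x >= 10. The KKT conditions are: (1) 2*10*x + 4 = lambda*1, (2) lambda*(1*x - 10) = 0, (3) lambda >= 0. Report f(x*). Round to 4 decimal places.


Step 1: Try lambda = 0 (constraint inactive).
x_unc = -4/(2*10) = -0.2
Check: 1*-0.2 = -0.2 < 10 -- violated!
Step 2: Constraint must be active: 1*x = 10
x* = 10/1 = 10.0
lambda = (2*10*10.0 + 4)/1 = 204.0
Step 3: Compute optimal value.
f(x*) = 10*10.0^2 + 4*10.0 = 1040.0


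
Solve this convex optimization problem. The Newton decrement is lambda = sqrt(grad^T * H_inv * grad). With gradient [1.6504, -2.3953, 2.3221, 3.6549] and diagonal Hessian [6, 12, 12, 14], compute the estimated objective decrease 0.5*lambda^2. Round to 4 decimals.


Step 1: H is diagonal, so H^(-1) * g = [0.2751, -0.1996, 0.1935, 0.2611].
Step 2: g^T H^(-1) g = sum_i g_i^2 / H_ii
  = (1.6504)^2/6 + (-2.3953)^2/12 + (2.3221)^2/12 + (3.6549)^2/14
  = 0.454 + 0.4781 + 0.4493 + 0.9542 = 2.3356
Step 3: Objective decrease = 0.5 * g^T H^(-1) g = 1.1678


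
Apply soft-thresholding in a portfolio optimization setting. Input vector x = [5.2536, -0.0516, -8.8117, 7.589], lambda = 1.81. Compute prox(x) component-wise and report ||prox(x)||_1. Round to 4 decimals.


Soft-thresholding with lambda = 1.81:
prox(5.2536) = sign(5.2536)*max(|5.2536| - 1.81, 0) = 3.4436
prox(-0.0516) = sign(-0.0516)*max(|-0.0516| - 1.81, 0) = 0.0
prox(-8.8117) = sign(-8.8117)*max(|-8.8117| - 1.81, 0) = -7.0017
prox(7.589) = sign(7.589)*max(|7.589| - 1.81, 0) = 5.779
prox(x) = [3.4436, 0.0, -7.0017, 5.779]
||prox(x)||_1 = 3.4436 + 0.0 + 7.0017 + 5.779 = 16.2243


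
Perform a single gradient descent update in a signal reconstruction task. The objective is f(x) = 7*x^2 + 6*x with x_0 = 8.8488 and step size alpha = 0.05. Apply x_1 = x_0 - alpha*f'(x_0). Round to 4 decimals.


We compute the gradient at x_0 and apply the update.
f'(x) = 14*x + 6
f'(8.8488) = 14*8.8488 + 6 = 129.8832
x_1 = 8.8488 - 0.05*129.8832 = 2.3546


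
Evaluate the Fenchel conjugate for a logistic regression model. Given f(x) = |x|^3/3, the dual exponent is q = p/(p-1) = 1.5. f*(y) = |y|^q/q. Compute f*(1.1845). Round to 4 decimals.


The conjugate exponent q satisfies 1/p + 1/q = 1.
p = 3, so q = 3/(3 - 1) = 1.5
|y|^q = 1.1845^1.5 = 1.2891
f*(1.1845) = 1.2891 / 1.5 = 0.8594


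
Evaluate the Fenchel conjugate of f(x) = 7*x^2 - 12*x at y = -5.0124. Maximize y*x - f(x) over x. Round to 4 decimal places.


f*(y) = sup_x {y*x - a*x^2 - b*x} = sup_x {(y-b)*x - a*x^2}
FOC: (y - b) - 2a*x = 0 => x* = (y - b)/(2a)
x* = (-5.0124 + 12)/(2*7) = 0.4991
f*(-5.0124) = (y-b)^2/(4a) = (-5.0124 + 12)^2/(4*7)
= 48.8266/28 = 1.7438


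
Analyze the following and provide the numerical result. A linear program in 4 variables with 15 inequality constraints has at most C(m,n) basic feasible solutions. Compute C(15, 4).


Each vertex corresponds to some choice of n active constraints out of m, so the number of vertices is at most C(m, n) = m! / (n!(m-n)!).
m = 15, n = 4
Numerator: 15 * 14 * 13 * 12
Denominator: 4! = 24
C(15, 4) = 1365


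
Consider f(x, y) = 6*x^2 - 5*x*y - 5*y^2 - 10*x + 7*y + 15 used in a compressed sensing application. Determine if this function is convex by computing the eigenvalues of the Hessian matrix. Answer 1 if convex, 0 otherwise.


The Hessian of f(x,y) = 6*x^2 - 5*x*y - 5*y^2 - 10*x + 7*y + 15 is:
H = [[12, -5], [-5, -10]]
Trace = 12 - 10 = 2
Determinant = 12*-10 - (-5)^2 = -145
Discriminant = (2)^2 - 4*-145 = 584.0
Eigenvalues: lambda_1 = -11.083, lambda_2 = 13.083
The function is not convex.

0


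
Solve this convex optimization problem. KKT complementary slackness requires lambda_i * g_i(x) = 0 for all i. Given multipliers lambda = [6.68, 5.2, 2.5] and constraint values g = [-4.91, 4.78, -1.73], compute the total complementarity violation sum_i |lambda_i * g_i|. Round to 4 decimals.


KKT complementary slackness check:
lambda_1 * g_1 = 6.68 * -4.91 = -32.7988
lambda_2 * g_2 = 5.2 * 4.78 = 24.856
lambda_3 * g_3 = 2.5 * -1.73 = -4.325
Total violation = 32.7988 + 24.856 + 4.325 = 61.9798


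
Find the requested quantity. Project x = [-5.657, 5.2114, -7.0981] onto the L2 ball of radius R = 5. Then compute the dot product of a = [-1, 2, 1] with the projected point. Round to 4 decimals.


Step 1: Compute ||x|| (intermediates to 6 decimals).
||x|| = sqrt((-5.657)^2 + 5.2114^2 + (-7.0981)^2) = 10.466297
Step 2: Project.
Since ||x|| > R, scale = R/||x|| = 5/10.466297 = 0.477724, proj(x) = scale * x
proj(x) = [-2.702485, 2.489611, -3.390933]
Step 3: Dot product.
a^T * proj(x) = -1*(-2.702485) + 2*2.489611 + 1*(-3.390933) = 4.2908


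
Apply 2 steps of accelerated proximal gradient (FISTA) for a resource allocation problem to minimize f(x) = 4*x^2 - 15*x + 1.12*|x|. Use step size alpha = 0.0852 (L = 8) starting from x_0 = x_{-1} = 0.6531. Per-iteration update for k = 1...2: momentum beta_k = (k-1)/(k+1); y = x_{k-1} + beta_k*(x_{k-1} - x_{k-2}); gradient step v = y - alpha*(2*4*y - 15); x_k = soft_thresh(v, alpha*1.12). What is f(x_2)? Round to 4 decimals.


FISTA on f(x) = 4*x^2 - 15*x + 1.12*|x|
L = 8, alpha = 0.0852
Iteration 1: beta = 0.0, y = 0.6531 + 0.0*(0.6531 - 0.6531) = 0.6531
  grad(y) = -9.7752, v = y - alpha*grad = 1.4859
  prox(v) = soft_thresh(1.4859, 0.0954) = 1.3905
Iteration 2: beta = 0.3333, y = 1.3905 + 0.3333*(1.3905 - 0.6531) = 1.6363
  grad(y) = -1.9094, v = y - alpha*grad = 1.799
  prox(v) = soft_thresh(1.799, 0.0954) = 1.7036
f(x_2) = 4*1.7036^2 - 15*1.7036 + 1.12*|1.7036| = -12.037


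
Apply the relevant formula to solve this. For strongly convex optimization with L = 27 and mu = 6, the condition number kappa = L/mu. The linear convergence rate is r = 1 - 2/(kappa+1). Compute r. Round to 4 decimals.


Step 1: Compute the condition number.
kappa = L/mu = 27/6 = 4.5
Step 2: Compute the convergence rate.
r = 1 - 2/(kappa + 1) = 1 - 2*mu/(L + mu) = (L - mu)/(L + mu) = 21/33 = 0.6364


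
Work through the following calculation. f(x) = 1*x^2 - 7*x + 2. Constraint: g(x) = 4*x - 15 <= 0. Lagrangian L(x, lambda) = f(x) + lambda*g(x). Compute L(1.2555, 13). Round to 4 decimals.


Step 1: Evaluate f(x).
f(1.2555) = 1*1.2555^2 - 7*1.2555 + 2 = -5.2122
Step 2: Evaluate g(x).
g(1.2555) = 4*1.2555 - 15 = -9.978
Step 3: Compute Lagrangian.
L = -5.2122 + 13*-9.978 = -134.9262


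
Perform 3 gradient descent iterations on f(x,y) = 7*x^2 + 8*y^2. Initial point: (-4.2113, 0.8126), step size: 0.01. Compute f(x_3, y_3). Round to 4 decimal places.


Gradient descent on f(x,y) = 7*x^2 + 8*y^2.
Starting point: (-4.2113, 0.8126), alpha = 0.01
Step 1: grad_x = 2*7*-4.2113 = -58.9582, grad_y = 2*8*0.8126 = 13.0016
  x_1 = -4.2113 - 0.01*-58.9582 = -3.6217
  y_1 = 0.8126 - 0.01*13.0016 = 0.6826
Step 2: grad_x = 2*7*-3.6217 = -50.7041, grad_y = 2*8*0.6826 = 10.9213
  x_2 = -3.6217 - 0.01*-50.7041 = -3.1147
  y_2 = 0.6826 - 0.01*10.9213 = 0.5734
Step 3: grad_x = 2*7*-3.1147 = -43.6055, grad_y = 2*8*0.5734 = 9.1739
  x_3 = -3.1147 - 0.01*-43.6055 = -2.6786
  y_3 = 0.5734 - 0.01*9.1739 = 0.4816
f(-2.6786, 0.4816) = 7*(-2.6786)^2 + 8*0.4816^2 = 52.0809


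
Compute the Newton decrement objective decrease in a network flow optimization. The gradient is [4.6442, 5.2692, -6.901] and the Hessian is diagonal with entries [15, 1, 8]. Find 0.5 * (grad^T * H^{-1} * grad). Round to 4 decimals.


Step 1: H is diagonal, so H^(-1) * g = [0.3096, 5.2692, -0.8626].
Step 2: g^T H^(-1) g = sum_i g_i^2 / H_ii
  = (4.6442)^2/15 + (5.2692)^2/1 + (-6.901)^2/8
  = 1.4379 + 27.7645 + 5.953 = 35.1554
Step 3: Objective decrease = 0.5 * g^T H^(-1) g = 17.5777


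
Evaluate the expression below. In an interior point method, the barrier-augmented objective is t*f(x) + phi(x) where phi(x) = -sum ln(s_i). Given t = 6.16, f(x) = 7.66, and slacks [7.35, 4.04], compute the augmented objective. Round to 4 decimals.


Step 1: Compute log-barrier.
ln values: [1.9947, 1.3962]
phi = -(1.9947 + 1.3962) = -3.3909
Step 2: Compute augmented objective.
t*f(x) = 6.16*7.66 = 47.1856
Total = 47.1856 - 3.3909 = 43.7947
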